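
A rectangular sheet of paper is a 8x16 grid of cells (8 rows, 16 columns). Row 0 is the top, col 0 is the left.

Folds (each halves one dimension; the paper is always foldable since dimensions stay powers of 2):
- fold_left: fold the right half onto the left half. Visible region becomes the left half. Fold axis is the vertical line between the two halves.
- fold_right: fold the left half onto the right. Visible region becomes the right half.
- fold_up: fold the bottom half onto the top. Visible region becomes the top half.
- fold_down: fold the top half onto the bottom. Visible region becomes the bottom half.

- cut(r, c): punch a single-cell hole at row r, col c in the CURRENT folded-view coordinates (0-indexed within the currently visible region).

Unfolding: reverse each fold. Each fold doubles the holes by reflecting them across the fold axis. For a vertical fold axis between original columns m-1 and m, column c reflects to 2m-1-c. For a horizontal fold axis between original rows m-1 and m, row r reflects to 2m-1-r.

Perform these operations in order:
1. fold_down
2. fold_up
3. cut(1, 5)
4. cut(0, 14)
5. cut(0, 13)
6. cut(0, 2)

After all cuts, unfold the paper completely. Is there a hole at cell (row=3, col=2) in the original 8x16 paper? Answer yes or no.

Op 1 fold_down: fold axis h@4; visible region now rows[4,8) x cols[0,16) = 4x16
Op 2 fold_up: fold axis h@6; visible region now rows[4,6) x cols[0,16) = 2x16
Op 3 cut(1, 5): punch at orig (5,5); cuts so far [(5, 5)]; region rows[4,6) x cols[0,16) = 2x16
Op 4 cut(0, 14): punch at orig (4,14); cuts so far [(4, 14), (5, 5)]; region rows[4,6) x cols[0,16) = 2x16
Op 5 cut(0, 13): punch at orig (4,13); cuts so far [(4, 13), (4, 14), (5, 5)]; region rows[4,6) x cols[0,16) = 2x16
Op 6 cut(0, 2): punch at orig (4,2); cuts so far [(4, 2), (4, 13), (4, 14), (5, 5)]; region rows[4,6) x cols[0,16) = 2x16
Unfold 1 (reflect across h@6): 8 holes -> [(4, 2), (4, 13), (4, 14), (5, 5), (6, 5), (7, 2), (7, 13), (7, 14)]
Unfold 2 (reflect across h@4): 16 holes -> [(0, 2), (0, 13), (0, 14), (1, 5), (2, 5), (3, 2), (3, 13), (3, 14), (4, 2), (4, 13), (4, 14), (5, 5), (6, 5), (7, 2), (7, 13), (7, 14)]
Holes: [(0, 2), (0, 13), (0, 14), (1, 5), (2, 5), (3, 2), (3, 13), (3, 14), (4, 2), (4, 13), (4, 14), (5, 5), (6, 5), (7, 2), (7, 13), (7, 14)]

Answer: yes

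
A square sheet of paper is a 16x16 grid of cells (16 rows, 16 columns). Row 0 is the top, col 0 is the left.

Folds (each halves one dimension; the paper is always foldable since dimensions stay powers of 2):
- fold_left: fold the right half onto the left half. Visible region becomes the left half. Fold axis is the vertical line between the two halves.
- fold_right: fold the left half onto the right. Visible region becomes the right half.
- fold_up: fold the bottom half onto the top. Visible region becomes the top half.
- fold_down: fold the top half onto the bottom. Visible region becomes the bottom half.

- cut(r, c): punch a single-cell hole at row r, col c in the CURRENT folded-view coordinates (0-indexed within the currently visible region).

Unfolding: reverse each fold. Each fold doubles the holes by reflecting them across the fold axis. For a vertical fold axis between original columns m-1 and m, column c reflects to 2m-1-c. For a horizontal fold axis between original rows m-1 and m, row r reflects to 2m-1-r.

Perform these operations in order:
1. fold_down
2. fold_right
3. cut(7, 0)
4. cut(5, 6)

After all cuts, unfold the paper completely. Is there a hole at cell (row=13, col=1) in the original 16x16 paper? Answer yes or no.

Answer: yes

Derivation:
Op 1 fold_down: fold axis h@8; visible region now rows[8,16) x cols[0,16) = 8x16
Op 2 fold_right: fold axis v@8; visible region now rows[8,16) x cols[8,16) = 8x8
Op 3 cut(7, 0): punch at orig (15,8); cuts so far [(15, 8)]; region rows[8,16) x cols[8,16) = 8x8
Op 4 cut(5, 6): punch at orig (13,14); cuts so far [(13, 14), (15, 8)]; region rows[8,16) x cols[8,16) = 8x8
Unfold 1 (reflect across v@8): 4 holes -> [(13, 1), (13, 14), (15, 7), (15, 8)]
Unfold 2 (reflect across h@8): 8 holes -> [(0, 7), (0, 8), (2, 1), (2, 14), (13, 1), (13, 14), (15, 7), (15, 8)]
Holes: [(0, 7), (0, 8), (2, 1), (2, 14), (13, 1), (13, 14), (15, 7), (15, 8)]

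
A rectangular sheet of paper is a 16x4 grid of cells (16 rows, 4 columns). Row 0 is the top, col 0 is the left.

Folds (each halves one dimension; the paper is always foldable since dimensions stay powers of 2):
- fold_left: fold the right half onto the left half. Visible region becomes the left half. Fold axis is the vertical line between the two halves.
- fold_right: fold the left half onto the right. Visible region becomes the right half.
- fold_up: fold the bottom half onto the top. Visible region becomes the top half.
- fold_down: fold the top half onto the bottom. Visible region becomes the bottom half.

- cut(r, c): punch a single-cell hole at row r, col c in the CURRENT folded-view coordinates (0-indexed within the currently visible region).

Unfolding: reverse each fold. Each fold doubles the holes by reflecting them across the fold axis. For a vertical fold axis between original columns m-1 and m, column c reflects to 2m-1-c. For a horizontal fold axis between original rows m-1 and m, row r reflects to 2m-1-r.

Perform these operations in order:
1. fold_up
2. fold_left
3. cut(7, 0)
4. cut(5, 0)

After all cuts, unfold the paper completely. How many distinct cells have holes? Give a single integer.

Op 1 fold_up: fold axis h@8; visible region now rows[0,8) x cols[0,4) = 8x4
Op 2 fold_left: fold axis v@2; visible region now rows[0,8) x cols[0,2) = 8x2
Op 3 cut(7, 0): punch at orig (7,0); cuts so far [(7, 0)]; region rows[0,8) x cols[0,2) = 8x2
Op 4 cut(5, 0): punch at orig (5,0); cuts so far [(5, 0), (7, 0)]; region rows[0,8) x cols[0,2) = 8x2
Unfold 1 (reflect across v@2): 4 holes -> [(5, 0), (5, 3), (7, 0), (7, 3)]
Unfold 2 (reflect across h@8): 8 holes -> [(5, 0), (5, 3), (7, 0), (7, 3), (8, 0), (8, 3), (10, 0), (10, 3)]

Answer: 8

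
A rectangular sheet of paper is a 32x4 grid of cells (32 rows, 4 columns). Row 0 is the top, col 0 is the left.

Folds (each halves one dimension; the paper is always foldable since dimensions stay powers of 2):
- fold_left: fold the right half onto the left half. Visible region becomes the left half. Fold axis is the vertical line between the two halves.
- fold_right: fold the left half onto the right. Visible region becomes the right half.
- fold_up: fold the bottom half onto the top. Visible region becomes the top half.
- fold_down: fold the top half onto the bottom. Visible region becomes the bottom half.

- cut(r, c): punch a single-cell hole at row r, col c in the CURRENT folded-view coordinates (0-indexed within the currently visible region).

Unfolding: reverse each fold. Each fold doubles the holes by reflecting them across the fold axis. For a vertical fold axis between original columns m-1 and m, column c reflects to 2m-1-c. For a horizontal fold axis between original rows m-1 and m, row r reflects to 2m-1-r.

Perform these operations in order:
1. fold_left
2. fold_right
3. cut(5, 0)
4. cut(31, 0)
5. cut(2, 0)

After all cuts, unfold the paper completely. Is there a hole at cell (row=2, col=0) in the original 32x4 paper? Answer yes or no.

Answer: yes

Derivation:
Op 1 fold_left: fold axis v@2; visible region now rows[0,32) x cols[0,2) = 32x2
Op 2 fold_right: fold axis v@1; visible region now rows[0,32) x cols[1,2) = 32x1
Op 3 cut(5, 0): punch at orig (5,1); cuts so far [(5, 1)]; region rows[0,32) x cols[1,2) = 32x1
Op 4 cut(31, 0): punch at orig (31,1); cuts so far [(5, 1), (31, 1)]; region rows[0,32) x cols[1,2) = 32x1
Op 5 cut(2, 0): punch at orig (2,1); cuts so far [(2, 1), (5, 1), (31, 1)]; region rows[0,32) x cols[1,2) = 32x1
Unfold 1 (reflect across v@1): 6 holes -> [(2, 0), (2, 1), (5, 0), (5, 1), (31, 0), (31, 1)]
Unfold 2 (reflect across v@2): 12 holes -> [(2, 0), (2, 1), (2, 2), (2, 3), (5, 0), (5, 1), (5, 2), (5, 3), (31, 0), (31, 1), (31, 2), (31, 3)]
Holes: [(2, 0), (2, 1), (2, 2), (2, 3), (5, 0), (5, 1), (5, 2), (5, 3), (31, 0), (31, 1), (31, 2), (31, 3)]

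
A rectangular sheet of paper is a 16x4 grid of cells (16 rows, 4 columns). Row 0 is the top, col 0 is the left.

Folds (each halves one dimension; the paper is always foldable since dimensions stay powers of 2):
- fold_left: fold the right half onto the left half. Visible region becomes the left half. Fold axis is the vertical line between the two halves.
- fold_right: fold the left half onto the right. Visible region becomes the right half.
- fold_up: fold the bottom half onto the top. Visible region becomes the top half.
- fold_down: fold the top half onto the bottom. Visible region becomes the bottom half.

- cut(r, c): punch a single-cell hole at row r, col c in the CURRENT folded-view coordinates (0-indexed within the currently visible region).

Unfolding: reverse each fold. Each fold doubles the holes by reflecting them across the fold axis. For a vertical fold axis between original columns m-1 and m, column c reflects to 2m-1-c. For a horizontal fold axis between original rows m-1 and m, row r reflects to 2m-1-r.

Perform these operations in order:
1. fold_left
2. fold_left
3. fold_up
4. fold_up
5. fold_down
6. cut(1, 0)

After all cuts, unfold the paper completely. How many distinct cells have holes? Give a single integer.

Op 1 fold_left: fold axis v@2; visible region now rows[0,16) x cols[0,2) = 16x2
Op 2 fold_left: fold axis v@1; visible region now rows[0,16) x cols[0,1) = 16x1
Op 3 fold_up: fold axis h@8; visible region now rows[0,8) x cols[0,1) = 8x1
Op 4 fold_up: fold axis h@4; visible region now rows[0,4) x cols[0,1) = 4x1
Op 5 fold_down: fold axis h@2; visible region now rows[2,4) x cols[0,1) = 2x1
Op 6 cut(1, 0): punch at orig (3,0); cuts so far [(3, 0)]; region rows[2,4) x cols[0,1) = 2x1
Unfold 1 (reflect across h@2): 2 holes -> [(0, 0), (3, 0)]
Unfold 2 (reflect across h@4): 4 holes -> [(0, 0), (3, 0), (4, 0), (7, 0)]
Unfold 3 (reflect across h@8): 8 holes -> [(0, 0), (3, 0), (4, 0), (7, 0), (8, 0), (11, 0), (12, 0), (15, 0)]
Unfold 4 (reflect across v@1): 16 holes -> [(0, 0), (0, 1), (3, 0), (3, 1), (4, 0), (4, 1), (7, 0), (7, 1), (8, 0), (8, 1), (11, 0), (11, 1), (12, 0), (12, 1), (15, 0), (15, 1)]
Unfold 5 (reflect across v@2): 32 holes -> [(0, 0), (0, 1), (0, 2), (0, 3), (3, 0), (3, 1), (3, 2), (3, 3), (4, 0), (4, 1), (4, 2), (4, 3), (7, 0), (7, 1), (7, 2), (7, 3), (8, 0), (8, 1), (8, 2), (8, 3), (11, 0), (11, 1), (11, 2), (11, 3), (12, 0), (12, 1), (12, 2), (12, 3), (15, 0), (15, 1), (15, 2), (15, 3)]

Answer: 32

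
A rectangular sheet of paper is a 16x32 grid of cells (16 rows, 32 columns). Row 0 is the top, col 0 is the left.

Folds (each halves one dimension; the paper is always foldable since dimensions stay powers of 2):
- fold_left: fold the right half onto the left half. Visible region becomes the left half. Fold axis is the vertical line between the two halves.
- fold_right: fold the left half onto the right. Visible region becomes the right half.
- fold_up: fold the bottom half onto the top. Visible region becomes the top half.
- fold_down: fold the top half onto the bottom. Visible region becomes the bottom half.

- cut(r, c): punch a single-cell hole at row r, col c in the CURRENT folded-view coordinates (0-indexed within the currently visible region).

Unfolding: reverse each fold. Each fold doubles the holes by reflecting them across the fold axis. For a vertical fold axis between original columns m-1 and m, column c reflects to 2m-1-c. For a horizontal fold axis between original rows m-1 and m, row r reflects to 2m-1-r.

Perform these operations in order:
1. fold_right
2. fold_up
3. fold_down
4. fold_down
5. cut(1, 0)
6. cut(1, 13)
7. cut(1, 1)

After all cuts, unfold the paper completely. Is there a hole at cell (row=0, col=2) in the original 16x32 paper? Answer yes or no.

Op 1 fold_right: fold axis v@16; visible region now rows[0,16) x cols[16,32) = 16x16
Op 2 fold_up: fold axis h@8; visible region now rows[0,8) x cols[16,32) = 8x16
Op 3 fold_down: fold axis h@4; visible region now rows[4,8) x cols[16,32) = 4x16
Op 4 fold_down: fold axis h@6; visible region now rows[6,8) x cols[16,32) = 2x16
Op 5 cut(1, 0): punch at orig (7,16); cuts so far [(7, 16)]; region rows[6,8) x cols[16,32) = 2x16
Op 6 cut(1, 13): punch at orig (7,29); cuts so far [(7, 16), (7, 29)]; region rows[6,8) x cols[16,32) = 2x16
Op 7 cut(1, 1): punch at orig (7,17); cuts so far [(7, 16), (7, 17), (7, 29)]; region rows[6,8) x cols[16,32) = 2x16
Unfold 1 (reflect across h@6): 6 holes -> [(4, 16), (4, 17), (4, 29), (7, 16), (7, 17), (7, 29)]
Unfold 2 (reflect across h@4): 12 holes -> [(0, 16), (0, 17), (0, 29), (3, 16), (3, 17), (3, 29), (4, 16), (4, 17), (4, 29), (7, 16), (7, 17), (7, 29)]
Unfold 3 (reflect across h@8): 24 holes -> [(0, 16), (0, 17), (0, 29), (3, 16), (3, 17), (3, 29), (4, 16), (4, 17), (4, 29), (7, 16), (7, 17), (7, 29), (8, 16), (8, 17), (8, 29), (11, 16), (11, 17), (11, 29), (12, 16), (12, 17), (12, 29), (15, 16), (15, 17), (15, 29)]
Unfold 4 (reflect across v@16): 48 holes -> [(0, 2), (0, 14), (0, 15), (0, 16), (0, 17), (0, 29), (3, 2), (3, 14), (3, 15), (3, 16), (3, 17), (3, 29), (4, 2), (4, 14), (4, 15), (4, 16), (4, 17), (4, 29), (7, 2), (7, 14), (7, 15), (7, 16), (7, 17), (7, 29), (8, 2), (8, 14), (8, 15), (8, 16), (8, 17), (8, 29), (11, 2), (11, 14), (11, 15), (11, 16), (11, 17), (11, 29), (12, 2), (12, 14), (12, 15), (12, 16), (12, 17), (12, 29), (15, 2), (15, 14), (15, 15), (15, 16), (15, 17), (15, 29)]
Holes: [(0, 2), (0, 14), (0, 15), (0, 16), (0, 17), (0, 29), (3, 2), (3, 14), (3, 15), (3, 16), (3, 17), (3, 29), (4, 2), (4, 14), (4, 15), (4, 16), (4, 17), (4, 29), (7, 2), (7, 14), (7, 15), (7, 16), (7, 17), (7, 29), (8, 2), (8, 14), (8, 15), (8, 16), (8, 17), (8, 29), (11, 2), (11, 14), (11, 15), (11, 16), (11, 17), (11, 29), (12, 2), (12, 14), (12, 15), (12, 16), (12, 17), (12, 29), (15, 2), (15, 14), (15, 15), (15, 16), (15, 17), (15, 29)]

Answer: yes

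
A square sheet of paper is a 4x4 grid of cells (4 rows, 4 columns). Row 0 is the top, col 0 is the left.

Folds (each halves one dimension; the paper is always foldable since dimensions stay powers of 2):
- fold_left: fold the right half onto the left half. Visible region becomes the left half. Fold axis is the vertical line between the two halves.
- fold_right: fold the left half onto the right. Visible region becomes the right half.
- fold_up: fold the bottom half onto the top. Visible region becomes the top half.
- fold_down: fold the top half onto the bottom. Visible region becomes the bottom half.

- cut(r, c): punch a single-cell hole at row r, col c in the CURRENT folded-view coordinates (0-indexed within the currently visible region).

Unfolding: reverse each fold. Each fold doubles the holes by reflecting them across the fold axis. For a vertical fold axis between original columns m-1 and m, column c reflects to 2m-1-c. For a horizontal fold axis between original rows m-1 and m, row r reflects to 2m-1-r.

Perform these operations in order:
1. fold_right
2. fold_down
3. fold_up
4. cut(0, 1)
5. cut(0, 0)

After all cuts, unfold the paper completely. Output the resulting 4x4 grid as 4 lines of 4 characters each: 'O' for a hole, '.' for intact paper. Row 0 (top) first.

Answer: OOOO
OOOO
OOOO
OOOO

Derivation:
Op 1 fold_right: fold axis v@2; visible region now rows[0,4) x cols[2,4) = 4x2
Op 2 fold_down: fold axis h@2; visible region now rows[2,4) x cols[2,4) = 2x2
Op 3 fold_up: fold axis h@3; visible region now rows[2,3) x cols[2,4) = 1x2
Op 4 cut(0, 1): punch at orig (2,3); cuts so far [(2, 3)]; region rows[2,3) x cols[2,4) = 1x2
Op 5 cut(0, 0): punch at orig (2,2); cuts so far [(2, 2), (2, 3)]; region rows[2,3) x cols[2,4) = 1x2
Unfold 1 (reflect across h@3): 4 holes -> [(2, 2), (2, 3), (3, 2), (3, 3)]
Unfold 2 (reflect across h@2): 8 holes -> [(0, 2), (0, 3), (1, 2), (1, 3), (2, 2), (2, 3), (3, 2), (3, 3)]
Unfold 3 (reflect across v@2): 16 holes -> [(0, 0), (0, 1), (0, 2), (0, 3), (1, 0), (1, 1), (1, 2), (1, 3), (2, 0), (2, 1), (2, 2), (2, 3), (3, 0), (3, 1), (3, 2), (3, 3)]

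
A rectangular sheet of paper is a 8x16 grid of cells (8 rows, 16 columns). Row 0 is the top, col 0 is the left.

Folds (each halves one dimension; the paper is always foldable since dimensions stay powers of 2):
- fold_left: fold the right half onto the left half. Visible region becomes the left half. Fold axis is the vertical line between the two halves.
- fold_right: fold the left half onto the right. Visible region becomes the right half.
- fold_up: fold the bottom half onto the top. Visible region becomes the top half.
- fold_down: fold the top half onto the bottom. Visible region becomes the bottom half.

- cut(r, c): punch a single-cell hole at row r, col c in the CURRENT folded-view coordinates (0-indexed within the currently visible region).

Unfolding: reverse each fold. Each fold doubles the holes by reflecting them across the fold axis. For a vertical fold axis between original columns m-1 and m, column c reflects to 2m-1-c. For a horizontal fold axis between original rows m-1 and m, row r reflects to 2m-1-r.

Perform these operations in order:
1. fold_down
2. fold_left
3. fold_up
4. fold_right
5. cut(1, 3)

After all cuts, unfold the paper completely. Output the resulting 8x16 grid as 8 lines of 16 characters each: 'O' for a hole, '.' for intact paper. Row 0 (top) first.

Op 1 fold_down: fold axis h@4; visible region now rows[4,8) x cols[0,16) = 4x16
Op 2 fold_left: fold axis v@8; visible region now rows[4,8) x cols[0,8) = 4x8
Op 3 fold_up: fold axis h@6; visible region now rows[4,6) x cols[0,8) = 2x8
Op 4 fold_right: fold axis v@4; visible region now rows[4,6) x cols[4,8) = 2x4
Op 5 cut(1, 3): punch at orig (5,7); cuts so far [(5, 7)]; region rows[4,6) x cols[4,8) = 2x4
Unfold 1 (reflect across v@4): 2 holes -> [(5, 0), (5, 7)]
Unfold 2 (reflect across h@6): 4 holes -> [(5, 0), (5, 7), (6, 0), (6, 7)]
Unfold 3 (reflect across v@8): 8 holes -> [(5, 0), (5, 7), (5, 8), (5, 15), (6, 0), (6, 7), (6, 8), (6, 15)]
Unfold 4 (reflect across h@4): 16 holes -> [(1, 0), (1, 7), (1, 8), (1, 15), (2, 0), (2, 7), (2, 8), (2, 15), (5, 0), (5, 7), (5, 8), (5, 15), (6, 0), (6, 7), (6, 8), (6, 15)]

Answer: ................
O......OO......O
O......OO......O
................
................
O......OO......O
O......OO......O
................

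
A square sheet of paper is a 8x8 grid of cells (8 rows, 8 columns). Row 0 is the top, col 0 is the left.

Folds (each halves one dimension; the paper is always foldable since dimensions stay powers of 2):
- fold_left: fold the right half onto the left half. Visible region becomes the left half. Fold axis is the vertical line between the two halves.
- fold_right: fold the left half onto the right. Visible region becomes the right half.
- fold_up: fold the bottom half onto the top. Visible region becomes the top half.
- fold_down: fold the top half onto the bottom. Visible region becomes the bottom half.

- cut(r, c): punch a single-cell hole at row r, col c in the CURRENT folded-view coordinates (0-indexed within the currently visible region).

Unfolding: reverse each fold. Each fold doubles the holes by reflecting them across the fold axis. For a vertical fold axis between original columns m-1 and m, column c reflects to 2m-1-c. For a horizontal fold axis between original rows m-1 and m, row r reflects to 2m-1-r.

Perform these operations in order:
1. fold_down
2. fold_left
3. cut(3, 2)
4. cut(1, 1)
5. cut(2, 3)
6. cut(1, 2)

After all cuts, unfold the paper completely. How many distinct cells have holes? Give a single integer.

Answer: 16

Derivation:
Op 1 fold_down: fold axis h@4; visible region now rows[4,8) x cols[0,8) = 4x8
Op 2 fold_left: fold axis v@4; visible region now rows[4,8) x cols[0,4) = 4x4
Op 3 cut(3, 2): punch at orig (7,2); cuts so far [(7, 2)]; region rows[4,8) x cols[0,4) = 4x4
Op 4 cut(1, 1): punch at orig (5,1); cuts so far [(5, 1), (7, 2)]; region rows[4,8) x cols[0,4) = 4x4
Op 5 cut(2, 3): punch at orig (6,3); cuts so far [(5, 1), (6, 3), (7, 2)]; region rows[4,8) x cols[0,4) = 4x4
Op 6 cut(1, 2): punch at orig (5,2); cuts so far [(5, 1), (5, 2), (6, 3), (7, 2)]; region rows[4,8) x cols[0,4) = 4x4
Unfold 1 (reflect across v@4): 8 holes -> [(5, 1), (5, 2), (5, 5), (5, 6), (6, 3), (6, 4), (7, 2), (7, 5)]
Unfold 2 (reflect across h@4): 16 holes -> [(0, 2), (0, 5), (1, 3), (1, 4), (2, 1), (2, 2), (2, 5), (2, 6), (5, 1), (5, 2), (5, 5), (5, 6), (6, 3), (6, 4), (7, 2), (7, 5)]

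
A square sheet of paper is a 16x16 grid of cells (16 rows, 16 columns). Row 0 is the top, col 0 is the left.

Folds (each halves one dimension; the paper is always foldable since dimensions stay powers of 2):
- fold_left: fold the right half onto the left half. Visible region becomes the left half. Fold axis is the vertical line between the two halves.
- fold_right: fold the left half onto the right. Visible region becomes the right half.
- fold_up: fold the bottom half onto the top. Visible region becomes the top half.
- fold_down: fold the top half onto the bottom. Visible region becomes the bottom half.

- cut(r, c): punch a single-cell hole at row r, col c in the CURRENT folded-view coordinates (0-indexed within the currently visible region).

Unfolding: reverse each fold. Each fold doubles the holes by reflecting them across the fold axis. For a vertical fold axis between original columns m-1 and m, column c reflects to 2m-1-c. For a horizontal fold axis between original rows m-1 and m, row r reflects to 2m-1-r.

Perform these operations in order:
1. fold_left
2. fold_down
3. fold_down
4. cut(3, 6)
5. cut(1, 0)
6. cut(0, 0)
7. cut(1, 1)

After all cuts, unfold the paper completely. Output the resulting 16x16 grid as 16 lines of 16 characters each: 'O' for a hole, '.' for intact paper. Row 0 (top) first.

Answer: ......O..O......
................
OO............OO
O..............O
O..............O
OO............OO
................
......O..O......
......O..O......
................
OO............OO
O..............O
O..............O
OO............OO
................
......O..O......

Derivation:
Op 1 fold_left: fold axis v@8; visible region now rows[0,16) x cols[0,8) = 16x8
Op 2 fold_down: fold axis h@8; visible region now rows[8,16) x cols[0,8) = 8x8
Op 3 fold_down: fold axis h@12; visible region now rows[12,16) x cols[0,8) = 4x8
Op 4 cut(3, 6): punch at orig (15,6); cuts so far [(15, 6)]; region rows[12,16) x cols[0,8) = 4x8
Op 5 cut(1, 0): punch at orig (13,0); cuts so far [(13, 0), (15, 6)]; region rows[12,16) x cols[0,8) = 4x8
Op 6 cut(0, 0): punch at orig (12,0); cuts so far [(12, 0), (13, 0), (15, 6)]; region rows[12,16) x cols[0,8) = 4x8
Op 7 cut(1, 1): punch at orig (13,1); cuts so far [(12, 0), (13, 0), (13, 1), (15, 6)]; region rows[12,16) x cols[0,8) = 4x8
Unfold 1 (reflect across h@12): 8 holes -> [(8, 6), (10, 0), (10, 1), (11, 0), (12, 0), (13, 0), (13, 1), (15, 6)]
Unfold 2 (reflect across h@8): 16 holes -> [(0, 6), (2, 0), (2, 1), (3, 0), (4, 0), (5, 0), (5, 1), (7, 6), (8, 6), (10, 0), (10, 1), (11, 0), (12, 0), (13, 0), (13, 1), (15, 6)]
Unfold 3 (reflect across v@8): 32 holes -> [(0, 6), (0, 9), (2, 0), (2, 1), (2, 14), (2, 15), (3, 0), (3, 15), (4, 0), (4, 15), (5, 0), (5, 1), (5, 14), (5, 15), (7, 6), (7, 9), (8, 6), (8, 9), (10, 0), (10, 1), (10, 14), (10, 15), (11, 0), (11, 15), (12, 0), (12, 15), (13, 0), (13, 1), (13, 14), (13, 15), (15, 6), (15, 9)]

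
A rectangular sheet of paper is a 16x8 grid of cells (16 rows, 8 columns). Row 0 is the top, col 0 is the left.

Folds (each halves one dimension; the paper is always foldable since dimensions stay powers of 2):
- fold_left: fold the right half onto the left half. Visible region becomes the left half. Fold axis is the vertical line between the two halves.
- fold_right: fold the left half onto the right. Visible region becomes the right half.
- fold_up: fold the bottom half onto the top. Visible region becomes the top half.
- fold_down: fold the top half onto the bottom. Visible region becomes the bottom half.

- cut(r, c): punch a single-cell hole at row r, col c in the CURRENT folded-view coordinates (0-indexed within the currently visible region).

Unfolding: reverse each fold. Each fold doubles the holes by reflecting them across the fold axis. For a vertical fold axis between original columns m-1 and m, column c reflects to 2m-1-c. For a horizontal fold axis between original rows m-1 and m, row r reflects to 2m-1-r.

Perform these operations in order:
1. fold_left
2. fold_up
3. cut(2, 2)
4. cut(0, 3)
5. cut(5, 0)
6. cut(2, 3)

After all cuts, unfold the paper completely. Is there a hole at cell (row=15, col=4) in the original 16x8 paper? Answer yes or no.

Answer: yes

Derivation:
Op 1 fold_left: fold axis v@4; visible region now rows[0,16) x cols[0,4) = 16x4
Op 2 fold_up: fold axis h@8; visible region now rows[0,8) x cols[0,4) = 8x4
Op 3 cut(2, 2): punch at orig (2,2); cuts so far [(2, 2)]; region rows[0,8) x cols[0,4) = 8x4
Op 4 cut(0, 3): punch at orig (0,3); cuts so far [(0, 3), (2, 2)]; region rows[0,8) x cols[0,4) = 8x4
Op 5 cut(5, 0): punch at orig (5,0); cuts so far [(0, 3), (2, 2), (5, 0)]; region rows[0,8) x cols[0,4) = 8x4
Op 6 cut(2, 3): punch at orig (2,3); cuts so far [(0, 3), (2, 2), (2, 3), (5, 0)]; region rows[0,8) x cols[0,4) = 8x4
Unfold 1 (reflect across h@8): 8 holes -> [(0, 3), (2, 2), (2, 3), (5, 0), (10, 0), (13, 2), (13, 3), (15, 3)]
Unfold 2 (reflect across v@4): 16 holes -> [(0, 3), (0, 4), (2, 2), (2, 3), (2, 4), (2, 5), (5, 0), (5, 7), (10, 0), (10, 7), (13, 2), (13, 3), (13, 4), (13, 5), (15, 3), (15, 4)]
Holes: [(0, 3), (0, 4), (2, 2), (2, 3), (2, 4), (2, 5), (5, 0), (5, 7), (10, 0), (10, 7), (13, 2), (13, 3), (13, 4), (13, 5), (15, 3), (15, 4)]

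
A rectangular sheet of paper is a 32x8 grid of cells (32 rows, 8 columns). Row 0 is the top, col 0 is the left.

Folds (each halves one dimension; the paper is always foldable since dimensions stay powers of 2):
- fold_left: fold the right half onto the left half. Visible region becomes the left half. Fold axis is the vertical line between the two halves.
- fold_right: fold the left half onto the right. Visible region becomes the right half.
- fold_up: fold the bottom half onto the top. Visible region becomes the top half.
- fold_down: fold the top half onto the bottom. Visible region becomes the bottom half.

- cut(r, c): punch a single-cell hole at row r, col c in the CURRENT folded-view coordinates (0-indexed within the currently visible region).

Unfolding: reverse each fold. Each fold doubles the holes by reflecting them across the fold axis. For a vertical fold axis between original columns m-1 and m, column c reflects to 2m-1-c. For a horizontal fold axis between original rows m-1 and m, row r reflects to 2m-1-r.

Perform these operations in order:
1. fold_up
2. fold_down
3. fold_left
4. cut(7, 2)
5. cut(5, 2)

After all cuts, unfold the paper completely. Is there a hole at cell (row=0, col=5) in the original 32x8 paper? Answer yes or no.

Answer: yes

Derivation:
Op 1 fold_up: fold axis h@16; visible region now rows[0,16) x cols[0,8) = 16x8
Op 2 fold_down: fold axis h@8; visible region now rows[8,16) x cols[0,8) = 8x8
Op 3 fold_left: fold axis v@4; visible region now rows[8,16) x cols[0,4) = 8x4
Op 4 cut(7, 2): punch at orig (15,2); cuts so far [(15, 2)]; region rows[8,16) x cols[0,4) = 8x4
Op 5 cut(5, 2): punch at orig (13,2); cuts so far [(13, 2), (15, 2)]; region rows[8,16) x cols[0,4) = 8x4
Unfold 1 (reflect across v@4): 4 holes -> [(13, 2), (13, 5), (15, 2), (15, 5)]
Unfold 2 (reflect across h@8): 8 holes -> [(0, 2), (0, 5), (2, 2), (2, 5), (13, 2), (13, 5), (15, 2), (15, 5)]
Unfold 3 (reflect across h@16): 16 holes -> [(0, 2), (0, 5), (2, 2), (2, 5), (13, 2), (13, 5), (15, 2), (15, 5), (16, 2), (16, 5), (18, 2), (18, 5), (29, 2), (29, 5), (31, 2), (31, 5)]
Holes: [(0, 2), (0, 5), (2, 2), (2, 5), (13, 2), (13, 5), (15, 2), (15, 5), (16, 2), (16, 5), (18, 2), (18, 5), (29, 2), (29, 5), (31, 2), (31, 5)]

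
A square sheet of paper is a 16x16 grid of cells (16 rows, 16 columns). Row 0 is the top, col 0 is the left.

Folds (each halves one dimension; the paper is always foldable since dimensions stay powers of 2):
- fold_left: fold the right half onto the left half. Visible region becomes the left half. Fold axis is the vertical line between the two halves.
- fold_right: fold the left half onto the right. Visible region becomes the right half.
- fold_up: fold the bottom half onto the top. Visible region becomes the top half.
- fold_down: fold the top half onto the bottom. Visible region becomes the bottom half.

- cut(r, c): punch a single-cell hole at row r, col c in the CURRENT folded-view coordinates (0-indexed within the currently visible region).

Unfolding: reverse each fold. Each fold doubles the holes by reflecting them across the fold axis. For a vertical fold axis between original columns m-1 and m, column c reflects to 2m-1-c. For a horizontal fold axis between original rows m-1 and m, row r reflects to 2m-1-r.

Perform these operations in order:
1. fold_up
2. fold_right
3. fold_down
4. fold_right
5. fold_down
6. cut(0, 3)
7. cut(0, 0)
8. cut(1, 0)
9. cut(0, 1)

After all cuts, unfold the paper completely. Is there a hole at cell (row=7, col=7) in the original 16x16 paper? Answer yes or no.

Answer: no

Derivation:
Op 1 fold_up: fold axis h@8; visible region now rows[0,8) x cols[0,16) = 8x16
Op 2 fold_right: fold axis v@8; visible region now rows[0,8) x cols[8,16) = 8x8
Op 3 fold_down: fold axis h@4; visible region now rows[4,8) x cols[8,16) = 4x8
Op 4 fold_right: fold axis v@12; visible region now rows[4,8) x cols[12,16) = 4x4
Op 5 fold_down: fold axis h@6; visible region now rows[6,8) x cols[12,16) = 2x4
Op 6 cut(0, 3): punch at orig (6,15); cuts so far [(6, 15)]; region rows[6,8) x cols[12,16) = 2x4
Op 7 cut(0, 0): punch at orig (6,12); cuts so far [(6, 12), (6, 15)]; region rows[6,8) x cols[12,16) = 2x4
Op 8 cut(1, 0): punch at orig (7,12); cuts so far [(6, 12), (6, 15), (7, 12)]; region rows[6,8) x cols[12,16) = 2x4
Op 9 cut(0, 1): punch at orig (6,13); cuts so far [(6, 12), (6, 13), (6, 15), (7, 12)]; region rows[6,8) x cols[12,16) = 2x4
Unfold 1 (reflect across h@6): 8 holes -> [(4, 12), (5, 12), (5, 13), (5, 15), (6, 12), (6, 13), (6, 15), (7, 12)]
Unfold 2 (reflect across v@12): 16 holes -> [(4, 11), (4, 12), (5, 8), (5, 10), (5, 11), (5, 12), (5, 13), (5, 15), (6, 8), (6, 10), (6, 11), (6, 12), (6, 13), (6, 15), (7, 11), (7, 12)]
Unfold 3 (reflect across h@4): 32 holes -> [(0, 11), (0, 12), (1, 8), (1, 10), (1, 11), (1, 12), (1, 13), (1, 15), (2, 8), (2, 10), (2, 11), (2, 12), (2, 13), (2, 15), (3, 11), (3, 12), (4, 11), (4, 12), (5, 8), (5, 10), (5, 11), (5, 12), (5, 13), (5, 15), (6, 8), (6, 10), (6, 11), (6, 12), (6, 13), (6, 15), (7, 11), (7, 12)]
Unfold 4 (reflect across v@8): 64 holes -> [(0, 3), (0, 4), (0, 11), (0, 12), (1, 0), (1, 2), (1, 3), (1, 4), (1, 5), (1, 7), (1, 8), (1, 10), (1, 11), (1, 12), (1, 13), (1, 15), (2, 0), (2, 2), (2, 3), (2, 4), (2, 5), (2, 7), (2, 8), (2, 10), (2, 11), (2, 12), (2, 13), (2, 15), (3, 3), (3, 4), (3, 11), (3, 12), (4, 3), (4, 4), (4, 11), (4, 12), (5, 0), (5, 2), (5, 3), (5, 4), (5, 5), (5, 7), (5, 8), (5, 10), (5, 11), (5, 12), (5, 13), (5, 15), (6, 0), (6, 2), (6, 3), (6, 4), (6, 5), (6, 7), (6, 8), (6, 10), (6, 11), (6, 12), (6, 13), (6, 15), (7, 3), (7, 4), (7, 11), (7, 12)]
Unfold 5 (reflect across h@8): 128 holes -> [(0, 3), (0, 4), (0, 11), (0, 12), (1, 0), (1, 2), (1, 3), (1, 4), (1, 5), (1, 7), (1, 8), (1, 10), (1, 11), (1, 12), (1, 13), (1, 15), (2, 0), (2, 2), (2, 3), (2, 4), (2, 5), (2, 7), (2, 8), (2, 10), (2, 11), (2, 12), (2, 13), (2, 15), (3, 3), (3, 4), (3, 11), (3, 12), (4, 3), (4, 4), (4, 11), (4, 12), (5, 0), (5, 2), (5, 3), (5, 4), (5, 5), (5, 7), (5, 8), (5, 10), (5, 11), (5, 12), (5, 13), (5, 15), (6, 0), (6, 2), (6, 3), (6, 4), (6, 5), (6, 7), (6, 8), (6, 10), (6, 11), (6, 12), (6, 13), (6, 15), (7, 3), (7, 4), (7, 11), (7, 12), (8, 3), (8, 4), (8, 11), (8, 12), (9, 0), (9, 2), (9, 3), (9, 4), (9, 5), (9, 7), (9, 8), (9, 10), (9, 11), (9, 12), (9, 13), (9, 15), (10, 0), (10, 2), (10, 3), (10, 4), (10, 5), (10, 7), (10, 8), (10, 10), (10, 11), (10, 12), (10, 13), (10, 15), (11, 3), (11, 4), (11, 11), (11, 12), (12, 3), (12, 4), (12, 11), (12, 12), (13, 0), (13, 2), (13, 3), (13, 4), (13, 5), (13, 7), (13, 8), (13, 10), (13, 11), (13, 12), (13, 13), (13, 15), (14, 0), (14, 2), (14, 3), (14, 4), (14, 5), (14, 7), (14, 8), (14, 10), (14, 11), (14, 12), (14, 13), (14, 15), (15, 3), (15, 4), (15, 11), (15, 12)]
Holes: [(0, 3), (0, 4), (0, 11), (0, 12), (1, 0), (1, 2), (1, 3), (1, 4), (1, 5), (1, 7), (1, 8), (1, 10), (1, 11), (1, 12), (1, 13), (1, 15), (2, 0), (2, 2), (2, 3), (2, 4), (2, 5), (2, 7), (2, 8), (2, 10), (2, 11), (2, 12), (2, 13), (2, 15), (3, 3), (3, 4), (3, 11), (3, 12), (4, 3), (4, 4), (4, 11), (4, 12), (5, 0), (5, 2), (5, 3), (5, 4), (5, 5), (5, 7), (5, 8), (5, 10), (5, 11), (5, 12), (5, 13), (5, 15), (6, 0), (6, 2), (6, 3), (6, 4), (6, 5), (6, 7), (6, 8), (6, 10), (6, 11), (6, 12), (6, 13), (6, 15), (7, 3), (7, 4), (7, 11), (7, 12), (8, 3), (8, 4), (8, 11), (8, 12), (9, 0), (9, 2), (9, 3), (9, 4), (9, 5), (9, 7), (9, 8), (9, 10), (9, 11), (9, 12), (9, 13), (9, 15), (10, 0), (10, 2), (10, 3), (10, 4), (10, 5), (10, 7), (10, 8), (10, 10), (10, 11), (10, 12), (10, 13), (10, 15), (11, 3), (11, 4), (11, 11), (11, 12), (12, 3), (12, 4), (12, 11), (12, 12), (13, 0), (13, 2), (13, 3), (13, 4), (13, 5), (13, 7), (13, 8), (13, 10), (13, 11), (13, 12), (13, 13), (13, 15), (14, 0), (14, 2), (14, 3), (14, 4), (14, 5), (14, 7), (14, 8), (14, 10), (14, 11), (14, 12), (14, 13), (14, 15), (15, 3), (15, 4), (15, 11), (15, 12)]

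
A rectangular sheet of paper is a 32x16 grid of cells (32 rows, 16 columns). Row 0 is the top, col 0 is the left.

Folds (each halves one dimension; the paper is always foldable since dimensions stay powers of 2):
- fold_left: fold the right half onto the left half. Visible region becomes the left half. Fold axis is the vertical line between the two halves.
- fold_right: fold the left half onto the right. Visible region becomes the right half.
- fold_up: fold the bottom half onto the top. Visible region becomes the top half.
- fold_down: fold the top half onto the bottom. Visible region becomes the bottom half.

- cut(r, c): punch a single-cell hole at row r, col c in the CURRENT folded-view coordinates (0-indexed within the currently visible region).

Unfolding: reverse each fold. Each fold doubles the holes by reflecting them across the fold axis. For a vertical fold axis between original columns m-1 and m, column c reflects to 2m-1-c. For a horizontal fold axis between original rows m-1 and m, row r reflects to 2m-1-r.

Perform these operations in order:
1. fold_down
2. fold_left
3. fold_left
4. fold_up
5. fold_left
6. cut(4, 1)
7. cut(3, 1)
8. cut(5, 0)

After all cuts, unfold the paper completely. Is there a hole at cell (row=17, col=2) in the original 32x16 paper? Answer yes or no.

Answer: no

Derivation:
Op 1 fold_down: fold axis h@16; visible region now rows[16,32) x cols[0,16) = 16x16
Op 2 fold_left: fold axis v@8; visible region now rows[16,32) x cols[0,8) = 16x8
Op 3 fold_left: fold axis v@4; visible region now rows[16,32) x cols[0,4) = 16x4
Op 4 fold_up: fold axis h@24; visible region now rows[16,24) x cols[0,4) = 8x4
Op 5 fold_left: fold axis v@2; visible region now rows[16,24) x cols[0,2) = 8x2
Op 6 cut(4, 1): punch at orig (20,1); cuts so far [(20, 1)]; region rows[16,24) x cols[0,2) = 8x2
Op 7 cut(3, 1): punch at orig (19,1); cuts so far [(19, 1), (20, 1)]; region rows[16,24) x cols[0,2) = 8x2
Op 8 cut(5, 0): punch at orig (21,0); cuts so far [(19, 1), (20, 1), (21, 0)]; region rows[16,24) x cols[0,2) = 8x2
Unfold 1 (reflect across v@2): 6 holes -> [(19, 1), (19, 2), (20, 1), (20, 2), (21, 0), (21, 3)]
Unfold 2 (reflect across h@24): 12 holes -> [(19, 1), (19, 2), (20, 1), (20, 2), (21, 0), (21, 3), (26, 0), (26, 3), (27, 1), (27, 2), (28, 1), (28, 2)]
Unfold 3 (reflect across v@4): 24 holes -> [(19, 1), (19, 2), (19, 5), (19, 6), (20, 1), (20, 2), (20, 5), (20, 6), (21, 0), (21, 3), (21, 4), (21, 7), (26, 0), (26, 3), (26, 4), (26, 7), (27, 1), (27, 2), (27, 5), (27, 6), (28, 1), (28, 2), (28, 5), (28, 6)]
Unfold 4 (reflect across v@8): 48 holes -> [(19, 1), (19, 2), (19, 5), (19, 6), (19, 9), (19, 10), (19, 13), (19, 14), (20, 1), (20, 2), (20, 5), (20, 6), (20, 9), (20, 10), (20, 13), (20, 14), (21, 0), (21, 3), (21, 4), (21, 7), (21, 8), (21, 11), (21, 12), (21, 15), (26, 0), (26, 3), (26, 4), (26, 7), (26, 8), (26, 11), (26, 12), (26, 15), (27, 1), (27, 2), (27, 5), (27, 6), (27, 9), (27, 10), (27, 13), (27, 14), (28, 1), (28, 2), (28, 5), (28, 6), (28, 9), (28, 10), (28, 13), (28, 14)]
Unfold 5 (reflect across h@16): 96 holes -> [(3, 1), (3, 2), (3, 5), (3, 6), (3, 9), (3, 10), (3, 13), (3, 14), (4, 1), (4, 2), (4, 5), (4, 6), (4, 9), (4, 10), (4, 13), (4, 14), (5, 0), (5, 3), (5, 4), (5, 7), (5, 8), (5, 11), (5, 12), (5, 15), (10, 0), (10, 3), (10, 4), (10, 7), (10, 8), (10, 11), (10, 12), (10, 15), (11, 1), (11, 2), (11, 5), (11, 6), (11, 9), (11, 10), (11, 13), (11, 14), (12, 1), (12, 2), (12, 5), (12, 6), (12, 9), (12, 10), (12, 13), (12, 14), (19, 1), (19, 2), (19, 5), (19, 6), (19, 9), (19, 10), (19, 13), (19, 14), (20, 1), (20, 2), (20, 5), (20, 6), (20, 9), (20, 10), (20, 13), (20, 14), (21, 0), (21, 3), (21, 4), (21, 7), (21, 8), (21, 11), (21, 12), (21, 15), (26, 0), (26, 3), (26, 4), (26, 7), (26, 8), (26, 11), (26, 12), (26, 15), (27, 1), (27, 2), (27, 5), (27, 6), (27, 9), (27, 10), (27, 13), (27, 14), (28, 1), (28, 2), (28, 5), (28, 6), (28, 9), (28, 10), (28, 13), (28, 14)]
Holes: [(3, 1), (3, 2), (3, 5), (3, 6), (3, 9), (3, 10), (3, 13), (3, 14), (4, 1), (4, 2), (4, 5), (4, 6), (4, 9), (4, 10), (4, 13), (4, 14), (5, 0), (5, 3), (5, 4), (5, 7), (5, 8), (5, 11), (5, 12), (5, 15), (10, 0), (10, 3), (10, 4), (10, 7), (10, 8), (10, 11), (10, 12), (10, 15), (11, 1), (11, 2), (11, 5), (11, 6), (11, 9), (11, 10), (11, 13), (11, 14), (12, 1), (12, 2), (12, 5), (12, 6), (12, 9), (12, 10), (12, 13), (12, 14), (19, 1), (19, 2), (19, 5), (19, 6), (19, 9), (19, 10), (19, 13), (19, 14), (20, 1), (20, 2), (20, 5), (20, 6), (20, 9), (20, 10), (20, 13), (20, 14), (21, 0), (21, 3), (21, 4), (21, 7), (21, 8), (21, 11), (21, 12), (21, 15), (26, 0), (26, 3), (26, 4), (26, 7), (26, 8), (26, 11), (26, 12), (26, 15), (27, 1), (27, 2), (27, 5), (27, 6), (27, 9), (27, 10), (27, 13), (27, 14), (28, 1), (28, 2), (28, 5), (28, 6), (28, 9), (28, 10), (28, 13), (28, 14)]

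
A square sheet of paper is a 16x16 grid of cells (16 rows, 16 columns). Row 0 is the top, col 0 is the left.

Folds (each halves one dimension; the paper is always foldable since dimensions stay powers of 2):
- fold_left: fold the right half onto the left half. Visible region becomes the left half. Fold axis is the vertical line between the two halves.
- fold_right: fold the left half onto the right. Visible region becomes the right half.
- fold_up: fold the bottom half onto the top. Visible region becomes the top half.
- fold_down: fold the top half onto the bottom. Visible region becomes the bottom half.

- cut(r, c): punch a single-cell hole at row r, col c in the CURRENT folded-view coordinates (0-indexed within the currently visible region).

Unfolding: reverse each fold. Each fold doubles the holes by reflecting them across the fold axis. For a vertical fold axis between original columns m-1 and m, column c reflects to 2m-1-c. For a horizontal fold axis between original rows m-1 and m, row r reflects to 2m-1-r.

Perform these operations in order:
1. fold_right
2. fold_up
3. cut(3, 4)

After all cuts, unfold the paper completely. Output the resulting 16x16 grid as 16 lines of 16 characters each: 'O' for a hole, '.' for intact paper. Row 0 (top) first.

Answer: ................
................
................
...O........O...
................
................
................
................
................
................
................
................
...O........O...
................
................
................

Derivation:
Op 1 fold_right: fold axis v@8; visible region now rows[0,16) x cols[8,16) = 16x8
Op 2 fold_up: fold axis h@8; visible region now rows[0,8) x cols[8,16) = 8x8
Op 3 cut(3, 4): punch at orig (3,12); cuts so far [(3, 12)]; region rows[0,8) x cols[8,16) = 8x8
Unfold 1 (reflect across h@8): 2 holes -> [(3, 12), (12, 12)]
Unfold 2 (reflect across v@8): 4 holes -> [(3, 3), (3, 12), (12, 3), (12, 12)]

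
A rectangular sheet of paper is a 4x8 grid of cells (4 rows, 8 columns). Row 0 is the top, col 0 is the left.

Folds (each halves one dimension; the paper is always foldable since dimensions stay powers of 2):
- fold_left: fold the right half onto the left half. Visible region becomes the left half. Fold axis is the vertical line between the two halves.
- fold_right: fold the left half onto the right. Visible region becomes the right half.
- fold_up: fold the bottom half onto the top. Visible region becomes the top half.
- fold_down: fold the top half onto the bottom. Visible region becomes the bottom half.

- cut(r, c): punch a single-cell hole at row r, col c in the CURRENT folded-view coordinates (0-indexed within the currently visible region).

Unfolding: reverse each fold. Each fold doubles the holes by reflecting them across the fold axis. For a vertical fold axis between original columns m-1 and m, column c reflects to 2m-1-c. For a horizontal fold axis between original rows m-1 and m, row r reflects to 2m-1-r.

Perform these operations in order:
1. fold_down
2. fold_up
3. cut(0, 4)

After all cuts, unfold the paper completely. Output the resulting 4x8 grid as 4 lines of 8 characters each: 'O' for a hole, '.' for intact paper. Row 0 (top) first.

Answer: ....O...
....O...
....O...
....O...

Derivation:
Op 1 fold_down: fold axis h@2; visible region now rows[2,4) x cols[0,8) = 2x8
Op 2 fold_up: fold axis h@3; visible region now rows[2,3) x cols[0,8) = 1x8
Op 3 cut(0, 4): punch at orig (2,4); cuts so far [(2, 4)]; region rows[2,3) x cols[0,8) = 1x8
Unfold 1 (reflect across h@3): 2 holes -> [(2, 4), (3, 4)]
Unfold 2 (reflect across h@2): 4 holes -> [(0, 4), (1, 4), (2, 4), (3, 4)]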